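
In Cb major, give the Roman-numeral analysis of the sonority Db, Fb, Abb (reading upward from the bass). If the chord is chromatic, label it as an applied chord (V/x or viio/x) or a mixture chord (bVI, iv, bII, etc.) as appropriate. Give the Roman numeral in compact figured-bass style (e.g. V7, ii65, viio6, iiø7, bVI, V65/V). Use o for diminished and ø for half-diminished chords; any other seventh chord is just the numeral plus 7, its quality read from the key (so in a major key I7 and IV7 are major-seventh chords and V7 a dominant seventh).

Stacked in thirds the chord is Db-Fb-Abb: a diminished triad on Db.
Db is the second degree of Cb major. This is the diminished supertonic triad, borrowed from the parallel minor.

iio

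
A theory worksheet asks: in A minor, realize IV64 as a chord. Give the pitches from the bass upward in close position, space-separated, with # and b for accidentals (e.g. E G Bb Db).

A D F#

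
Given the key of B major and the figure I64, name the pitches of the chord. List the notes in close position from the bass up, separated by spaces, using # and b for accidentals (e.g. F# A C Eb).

F# B D#

In B major, the first degree is B, and the diatonic chord built there is a major triad.
Stacking thirds from B gives B-D#-F#.
The figured bass 64 indicates second inversion, placing the fifth (F#) in the bass: F#-B-D#.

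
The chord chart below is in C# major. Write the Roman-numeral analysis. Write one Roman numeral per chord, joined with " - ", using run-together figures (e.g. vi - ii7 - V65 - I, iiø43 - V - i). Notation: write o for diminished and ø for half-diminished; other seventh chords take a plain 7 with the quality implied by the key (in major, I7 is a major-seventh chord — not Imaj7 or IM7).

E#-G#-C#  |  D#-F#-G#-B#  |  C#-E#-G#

I6 - V43 - I

E#-G#-C#: major triad on C# = scale degree 1 → I6.
D#-F#-G#-B# has root G#, degree 5 in C# major, so V43.
C#-E#-G#: root C# is the tonic; major triad there is I.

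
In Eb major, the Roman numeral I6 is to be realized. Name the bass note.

G

I in Eb major has root Eb; the chord is Eb-G-Bb.
The figure 6 means first inversion — the third is in the bass.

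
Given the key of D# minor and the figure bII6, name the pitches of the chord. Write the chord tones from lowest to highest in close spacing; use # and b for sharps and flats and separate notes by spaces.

G# B E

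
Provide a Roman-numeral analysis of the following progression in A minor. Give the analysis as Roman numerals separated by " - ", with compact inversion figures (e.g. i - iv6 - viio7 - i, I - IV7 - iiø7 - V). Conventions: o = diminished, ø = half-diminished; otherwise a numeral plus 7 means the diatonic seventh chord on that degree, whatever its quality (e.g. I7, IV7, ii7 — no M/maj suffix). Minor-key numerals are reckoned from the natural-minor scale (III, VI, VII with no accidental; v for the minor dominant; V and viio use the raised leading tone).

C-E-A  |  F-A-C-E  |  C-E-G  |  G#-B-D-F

i6 - VI7 - III - viio7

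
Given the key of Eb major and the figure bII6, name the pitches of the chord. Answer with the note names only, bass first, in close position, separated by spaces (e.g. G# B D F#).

Scale degree 2 in Eb major is F; lowering it a half step gives Fb. bII6 is the Neapolitan sixth — a major triad on the lowered second degree, here in its customary first inversion.
So the chord is Fb-Ab-Cb.
The figured bass 6 indicates first inversion, placing the third (Ab) in the bass: Ab-Cb-Fb.

Ab Cb Fb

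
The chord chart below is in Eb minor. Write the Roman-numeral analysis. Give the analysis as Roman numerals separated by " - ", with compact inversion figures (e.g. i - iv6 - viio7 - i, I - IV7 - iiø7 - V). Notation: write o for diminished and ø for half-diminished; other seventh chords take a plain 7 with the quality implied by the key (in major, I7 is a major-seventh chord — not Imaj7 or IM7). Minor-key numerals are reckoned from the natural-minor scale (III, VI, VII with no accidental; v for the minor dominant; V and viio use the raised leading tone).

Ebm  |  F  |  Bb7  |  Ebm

Ebm: root Eb is the tonic; minor triad there is i.
F: a major triad on F, the applied dominant of V → V/V.
Bb7: dominant seventh chord on Bb = scale degree 5 → V7.
Ebm: minor triad on Eb = scale degree 1 → i.

i - V/V - V7 - i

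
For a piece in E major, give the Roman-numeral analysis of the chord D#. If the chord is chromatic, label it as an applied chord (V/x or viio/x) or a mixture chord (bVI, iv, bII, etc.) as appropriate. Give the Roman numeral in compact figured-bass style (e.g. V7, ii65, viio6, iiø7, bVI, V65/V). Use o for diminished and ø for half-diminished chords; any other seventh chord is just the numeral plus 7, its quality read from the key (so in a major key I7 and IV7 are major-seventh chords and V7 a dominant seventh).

V/iii

Stacked in thirds the chord is D#-F##-A#: a major triad on D#.
D# is not a diatonic chord root with this quality in E major, but it lies a perfect fifth above G# (iii), so the chord functions as an applied dominant of iii.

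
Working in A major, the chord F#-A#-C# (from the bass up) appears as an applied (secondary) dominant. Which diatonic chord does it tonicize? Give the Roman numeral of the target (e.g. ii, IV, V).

The chord is a major triad on F#.
A dominant resolves down a perfect fifth: F# → B. In A major, B is scale degree 2, i.e. ii.

ii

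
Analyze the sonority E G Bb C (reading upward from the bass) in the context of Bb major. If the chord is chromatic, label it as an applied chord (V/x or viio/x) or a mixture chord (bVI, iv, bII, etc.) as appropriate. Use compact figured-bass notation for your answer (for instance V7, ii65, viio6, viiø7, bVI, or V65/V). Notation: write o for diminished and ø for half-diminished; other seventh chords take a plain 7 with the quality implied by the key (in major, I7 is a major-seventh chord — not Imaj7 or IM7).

V65/V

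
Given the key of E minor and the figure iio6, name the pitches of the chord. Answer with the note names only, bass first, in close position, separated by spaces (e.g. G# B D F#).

The numeral's case and figure indicate a diminished triad. In E minor its root, the second degree, is F#.
That chord is spelled F#-A-C.
The figured bass 6 indicates first inversion, placing the third (A) in the bass: A-C-F#.

A C F#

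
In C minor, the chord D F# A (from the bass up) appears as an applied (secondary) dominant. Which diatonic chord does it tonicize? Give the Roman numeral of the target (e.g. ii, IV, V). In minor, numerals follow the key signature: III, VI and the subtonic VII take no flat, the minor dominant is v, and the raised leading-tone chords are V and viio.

V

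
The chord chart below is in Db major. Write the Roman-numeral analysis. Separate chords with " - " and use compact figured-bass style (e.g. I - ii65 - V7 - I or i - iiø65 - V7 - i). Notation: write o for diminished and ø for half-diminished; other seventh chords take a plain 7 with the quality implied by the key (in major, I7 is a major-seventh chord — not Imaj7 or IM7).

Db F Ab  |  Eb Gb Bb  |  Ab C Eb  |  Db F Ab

Db-F-Ab has root Db, degree 1 in Db major, so I.
Eb-Gb-Bb: root Eb is the supertonic; minor triad there is ii.
Ab-C-Eb: root Ab is the dominant; major triad there is V.
Db-F-Ab: root Db is the tonic; major triad there is I.

I - ii - V - I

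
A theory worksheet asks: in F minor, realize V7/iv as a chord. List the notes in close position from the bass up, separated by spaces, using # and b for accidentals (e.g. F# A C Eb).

V7/iv is a secondary dominant — the dominant seventh of iv. iv in F minor is Bb, so the applied chord's root is F, a perfect fifth above.
Building a dominant seventh chord on F gives F-A-C-Eb.

F A C Eb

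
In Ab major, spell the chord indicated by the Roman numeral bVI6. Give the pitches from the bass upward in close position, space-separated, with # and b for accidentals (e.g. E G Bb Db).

bVI6 is a major triad on the lowered sixth degree, borrowed from the parallel minor. In Ab major that root is Fb.
So the chord is Fb-Ab-Cb, a major triad.
With the 6 figure the chord is in first inversion; from the bass Ab upward in close position it reads Ab-Cb-Fb.

Ab Cb Fb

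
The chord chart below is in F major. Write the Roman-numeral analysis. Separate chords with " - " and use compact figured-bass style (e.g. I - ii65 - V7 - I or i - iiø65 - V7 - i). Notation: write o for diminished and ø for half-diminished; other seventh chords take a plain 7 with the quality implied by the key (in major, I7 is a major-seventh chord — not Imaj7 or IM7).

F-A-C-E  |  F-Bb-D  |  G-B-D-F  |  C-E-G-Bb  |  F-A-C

I7 - IV64 - V7/V - V7 - I

F-A-C-E: major seventh chord on F = scale degree 1 → I7.
F-Bb-D: major triad on Bb = scale degree 4 → IV64.
G-B-D-F is the secondary dominant of V (dominant seventh chord on G): V7/V.
C-E-G-Bb: dominant seventh chord on C = scale degree 5 → V7.
F-A-C: major triad on F = scale degree 1 → I.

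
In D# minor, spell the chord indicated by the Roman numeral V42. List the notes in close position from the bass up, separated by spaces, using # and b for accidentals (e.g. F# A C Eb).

G# A# C## E#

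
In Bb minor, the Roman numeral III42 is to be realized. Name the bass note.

III in Bb minor has root Db; the chord is Db-F-Ab-C.
The figure 42 means third inversion — the seventh is in the bass.

C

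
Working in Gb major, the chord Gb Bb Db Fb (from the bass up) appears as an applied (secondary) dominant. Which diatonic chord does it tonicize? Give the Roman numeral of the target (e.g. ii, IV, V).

The chord is a dominant seventh chord on Gb.
A dominant resolves down a perfect fifth: Gb → Cb. In Gb major, Cb is scale degree 4, i.e. IV.

IV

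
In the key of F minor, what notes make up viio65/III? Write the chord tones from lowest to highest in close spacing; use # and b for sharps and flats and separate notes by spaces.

Bb Db Fb G

The slash marks an applied leading-tone chord: viio of III. In F minor, III is Ab, so the leading tone to it is G, a half step below.
Building a fully diminished seventh chord on G gives G-Bb-Db-Fb.
With the 65 figure the chord is in first inversion; from the bass Bb upward in close position it reads Bb-Db-Fb-G.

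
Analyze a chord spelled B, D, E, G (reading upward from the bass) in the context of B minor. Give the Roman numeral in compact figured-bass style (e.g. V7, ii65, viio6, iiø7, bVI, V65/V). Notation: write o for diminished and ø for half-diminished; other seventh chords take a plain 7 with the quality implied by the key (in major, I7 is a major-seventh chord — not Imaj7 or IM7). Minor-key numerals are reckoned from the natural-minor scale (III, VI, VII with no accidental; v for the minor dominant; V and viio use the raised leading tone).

Stacked in thirds the chord is E-G-B-D: a minor seventh chord on E.
E is scale degree 4 in B minor, and a minor seventh chord on that degree is written iv7.
With B in the bass the chord is in second inversion, so the figured bass is 43.

iv43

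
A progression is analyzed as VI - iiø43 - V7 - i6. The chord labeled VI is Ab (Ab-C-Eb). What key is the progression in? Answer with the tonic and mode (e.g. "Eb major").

The chord Ab is a major triad rooted on Ab; its label is VI.
If Ab is scale degree 6 and the mode makes that degree carry a major triad, the tonic is C and the mode is minor.

C minor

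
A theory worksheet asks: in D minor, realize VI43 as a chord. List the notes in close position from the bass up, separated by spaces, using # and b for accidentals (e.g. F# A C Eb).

The numeral's case and figure indicate a major seventh chord. In D minor its root, the submediant, is Bb.
Stacking thirds from Bb gives Bb-D-F-A.
The figured bass 43 indicates second inversion, placing the fifth (F) in the bass: F-A-Bb-D.

F A Bb D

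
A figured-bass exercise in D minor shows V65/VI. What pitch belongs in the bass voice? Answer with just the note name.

The applied chord V65/VI is rooted on F: F-A-C-Eb.
The figure 65 means first inversion — the third is in the bass.

A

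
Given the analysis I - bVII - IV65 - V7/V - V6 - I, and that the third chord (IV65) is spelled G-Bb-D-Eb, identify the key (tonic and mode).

Bb major

The anchor chord is a major seventh chord on Eb, labeled IV65.
If Eb is scale degree 4 and the mode makes that degree carry a major seventh chord, the tonic is Bb and the mode is major.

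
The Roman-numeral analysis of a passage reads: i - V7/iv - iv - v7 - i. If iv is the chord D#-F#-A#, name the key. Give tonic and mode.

The chord D#m is a minor triad rooted on D#; its label is iv.
iv on D# implies D# is the subdominant; that puts the tonic at A#, and the lowercase numeral fits minor mode.

A# minor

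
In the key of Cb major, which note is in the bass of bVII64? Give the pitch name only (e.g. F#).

Fb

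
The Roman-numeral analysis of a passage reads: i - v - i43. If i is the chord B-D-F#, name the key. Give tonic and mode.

The chord Bm is a minor triad rooted on B; its label is i.
If B is scale degree 1 and the mode makes that degree carry a minor triad, the tonic is B and the mode is minor.

B minor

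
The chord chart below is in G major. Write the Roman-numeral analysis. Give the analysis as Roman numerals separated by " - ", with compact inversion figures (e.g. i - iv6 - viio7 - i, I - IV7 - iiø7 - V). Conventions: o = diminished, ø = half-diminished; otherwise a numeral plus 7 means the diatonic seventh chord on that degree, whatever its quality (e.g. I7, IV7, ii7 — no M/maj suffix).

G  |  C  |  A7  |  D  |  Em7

G: root G is the tonic; major triad there is I.
C: major triad on C = scale degree 4 → IV.
A7: a dominant seventh chord on A, the applied dominant of V → V7/V.
D: root D is the dominant; major triad there is V.
Em7: minor seventh chord on E = scale degree 6 → vi7.

I - IV - V7/V - V - vi7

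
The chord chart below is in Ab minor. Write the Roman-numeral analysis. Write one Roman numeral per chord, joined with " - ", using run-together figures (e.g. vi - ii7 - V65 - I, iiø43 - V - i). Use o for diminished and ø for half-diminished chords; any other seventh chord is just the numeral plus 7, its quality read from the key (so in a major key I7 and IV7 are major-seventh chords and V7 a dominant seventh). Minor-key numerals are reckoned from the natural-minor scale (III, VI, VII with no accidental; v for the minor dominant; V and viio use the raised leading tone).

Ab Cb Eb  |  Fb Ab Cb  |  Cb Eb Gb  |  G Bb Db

Ab-Cb-Eb: root Ab is the tonic; minor triad there is i.
Fb-Ab-Cb: major triad on Fb = scale degree 6 → VI.
Cb-Eb-Gb has root Cb, degree 3 in Ab minor, so III.
G-Bb-Db: diminished triad on G = scale degree 7 → viio.

i - VI - III - viio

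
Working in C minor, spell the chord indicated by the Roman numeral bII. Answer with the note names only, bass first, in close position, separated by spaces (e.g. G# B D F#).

Db F Ab

Scale degree 2 in C minor is D; lowering it a half step gives Db. bII is the Neapolitan chord — a major triad on the lowered second degree.
So the chord is Db-F-Ab, a major triad.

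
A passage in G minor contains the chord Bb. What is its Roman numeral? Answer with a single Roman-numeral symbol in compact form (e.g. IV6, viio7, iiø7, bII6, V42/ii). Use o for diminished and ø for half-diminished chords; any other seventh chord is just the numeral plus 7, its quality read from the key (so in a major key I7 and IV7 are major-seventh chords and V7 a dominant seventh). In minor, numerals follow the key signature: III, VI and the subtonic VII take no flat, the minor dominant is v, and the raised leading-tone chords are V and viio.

III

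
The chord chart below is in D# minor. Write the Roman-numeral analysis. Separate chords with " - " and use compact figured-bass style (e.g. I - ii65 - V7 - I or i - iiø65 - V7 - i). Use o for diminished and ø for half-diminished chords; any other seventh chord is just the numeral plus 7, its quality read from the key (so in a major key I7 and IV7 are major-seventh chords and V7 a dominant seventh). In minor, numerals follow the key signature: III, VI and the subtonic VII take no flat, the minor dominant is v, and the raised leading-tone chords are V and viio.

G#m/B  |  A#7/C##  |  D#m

iv6 - V65 - i

G#m/B: root G# is the subdominant; minor triad there is iv6.
A#7/C##: root A# is the dominant; dominant seventh chord there is V65.
D#m has root D#, degree 1 in D# minor, so i.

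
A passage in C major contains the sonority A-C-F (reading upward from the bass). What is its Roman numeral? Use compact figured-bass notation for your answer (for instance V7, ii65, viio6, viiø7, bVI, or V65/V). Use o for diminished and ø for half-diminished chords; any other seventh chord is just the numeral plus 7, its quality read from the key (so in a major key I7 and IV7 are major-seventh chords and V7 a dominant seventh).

IV6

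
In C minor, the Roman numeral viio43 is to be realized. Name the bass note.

F

viio in C minor has root B; the chord is B-D-F-Ab.
The figure 43 means second inversion — the fifth is in the bass.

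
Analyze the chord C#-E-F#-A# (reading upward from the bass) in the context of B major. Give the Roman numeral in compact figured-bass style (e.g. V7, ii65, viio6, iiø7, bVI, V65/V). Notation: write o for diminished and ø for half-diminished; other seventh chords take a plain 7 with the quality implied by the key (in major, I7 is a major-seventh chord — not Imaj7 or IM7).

V43

The pitches F#-A#-C#-E form a dominant seventh chord rooted on F#.
In B major, F# is the dominant; the diatonic dominant seventh chord there is V7.
With C# in the bass the chord is in second inversion, so the figured bass is 43.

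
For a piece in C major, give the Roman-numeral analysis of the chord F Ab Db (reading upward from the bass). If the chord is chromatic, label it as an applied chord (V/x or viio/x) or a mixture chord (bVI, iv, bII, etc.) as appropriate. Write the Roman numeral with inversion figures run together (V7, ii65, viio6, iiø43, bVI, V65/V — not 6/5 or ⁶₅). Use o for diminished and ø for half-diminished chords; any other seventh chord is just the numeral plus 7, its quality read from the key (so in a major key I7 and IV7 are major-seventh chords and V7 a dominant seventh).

bII6

The pitches Db-F-Ab form a major triad rooted on Db.
Db is the lowered second degree of C major (diatonic 2 would be D). This is the Neapolitan sixth — a major triad on the lowered second degree, here in its customary first inversion.
With F in the bass the chord is in first inversion, so the figured bass is 6.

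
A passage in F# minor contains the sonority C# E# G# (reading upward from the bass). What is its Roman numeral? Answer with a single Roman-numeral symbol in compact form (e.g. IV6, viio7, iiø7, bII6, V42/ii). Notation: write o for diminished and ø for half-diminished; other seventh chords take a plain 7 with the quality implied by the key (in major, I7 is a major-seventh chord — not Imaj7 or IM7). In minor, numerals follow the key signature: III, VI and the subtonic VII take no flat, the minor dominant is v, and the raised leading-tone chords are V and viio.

Stacked in thirds the chord is C#-E#-G#: a major triad on C#.
In F# minor, C# is the dominant; the diatonic major triad there is V.

V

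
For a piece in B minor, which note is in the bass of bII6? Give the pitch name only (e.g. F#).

bII in B minor has root C; the chord is C-E-G.
The figure 6 means first inversion — the third is in the bass.

E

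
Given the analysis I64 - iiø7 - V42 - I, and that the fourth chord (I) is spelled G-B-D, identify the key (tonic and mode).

I is given as G-B-D — a major triad with root G.
If G is scale degree 1 and the mode makes that degree carry a major triad, the tonic is G and the mode is major.

G major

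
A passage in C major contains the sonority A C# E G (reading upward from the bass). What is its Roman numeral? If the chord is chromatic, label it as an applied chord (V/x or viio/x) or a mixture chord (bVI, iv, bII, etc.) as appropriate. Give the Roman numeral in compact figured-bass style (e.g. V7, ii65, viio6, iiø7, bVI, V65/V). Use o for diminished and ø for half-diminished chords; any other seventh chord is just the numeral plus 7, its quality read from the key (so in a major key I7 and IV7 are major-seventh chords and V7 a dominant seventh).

Stacked in thirds the chord is A-C#-E-G: a dominant seventh chord on A.
A is not a diatonic chord root with this quality in C major, but it lies a perfect fifth above D (ii), so the chord functions as an applied dominant of ii.

V7/ii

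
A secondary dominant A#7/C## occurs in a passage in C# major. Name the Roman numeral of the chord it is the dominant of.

ii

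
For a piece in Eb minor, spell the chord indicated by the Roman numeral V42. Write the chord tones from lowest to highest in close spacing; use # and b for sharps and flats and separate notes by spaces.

Ab Bb D F

In Eb minor, scale degree 5 is Bb. The dominant is major (leading tone raised), so V is a dominant seventh chord.
Stacking thirds from Bb gives Bb-D-F-Ab.
With the 42 figure the chord is in third inversion; from the bass Ab upward in close position it reads Ab-Bb-D-F.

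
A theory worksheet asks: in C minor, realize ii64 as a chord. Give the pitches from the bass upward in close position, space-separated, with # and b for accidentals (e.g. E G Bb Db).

A D F

ii64 is the minor supertonic, borrowed from the parallel major (the Dorian ii). In C minor that root is D.
So the chord is D-F-A, a minor triad.
The figured bass 64 indicates second inversion, placing the fifth (A) in the bass: A-D-F.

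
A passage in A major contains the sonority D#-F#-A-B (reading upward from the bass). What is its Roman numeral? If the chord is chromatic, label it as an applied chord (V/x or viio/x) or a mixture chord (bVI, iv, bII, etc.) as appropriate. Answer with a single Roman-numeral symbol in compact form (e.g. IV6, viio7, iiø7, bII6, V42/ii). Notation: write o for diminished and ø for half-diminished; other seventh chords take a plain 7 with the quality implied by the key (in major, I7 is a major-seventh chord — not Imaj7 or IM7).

V65/V

Stacked in thirds the chord is B-D#-F#-A: a dominant seventh chord on B.
B is not a diatonic chord root with this quality in A major, but it lies a perfect fifth above E (V), so the chord functions as an applied dominant of V.
With D# in the bass the chord is in first inversion, so the figured bass is 65.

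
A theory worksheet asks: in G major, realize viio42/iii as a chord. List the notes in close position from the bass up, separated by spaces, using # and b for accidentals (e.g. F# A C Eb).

The slash marks an applied leading-tone chord: viio of iii. In G major, iii is B, so the leading tone to it is A#, a half step below.
Building a fully diminished seventh chord on A# gives A#-C#-E-G.
The figured bass 42 indicates third inversion, placing the seventh (G) in the bass: G-A#-C#-E.

G A# C# E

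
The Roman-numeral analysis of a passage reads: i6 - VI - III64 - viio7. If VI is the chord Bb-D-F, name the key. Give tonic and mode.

The anchor chord is a major triad on Bb, labeled VI.
Counting down 5 scale steps from Bb places the tonic on D; a major triad on degree 6 is diatonic only in minor.

D minor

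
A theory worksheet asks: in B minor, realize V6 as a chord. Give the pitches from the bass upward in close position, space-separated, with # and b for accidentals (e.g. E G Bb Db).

In B minor, the dominant is F#. The dominant is major (leading tone raised), so V is a major triad.
Stacking thirds from F# gives F#-A#-C#.
With the 6 figure the chord is in first inversion; from the bass A# upward in close position it reads A#-C#-F#.

A# C# F#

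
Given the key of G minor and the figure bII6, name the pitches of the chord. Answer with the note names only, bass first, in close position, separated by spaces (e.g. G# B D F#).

C Eb Ab

bII6 is the Neapolitan sixth — a major triad on the lowered second degree, here in its customary first inversion. In G minor that root is Ab.
So the chord is Ab-C-Eb.
With the 6 figure the chord is in first inversion; from the bass C upward in close position it reads C-Eb-Ab.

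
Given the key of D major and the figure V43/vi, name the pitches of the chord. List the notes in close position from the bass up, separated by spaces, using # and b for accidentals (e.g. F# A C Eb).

C# E F# A#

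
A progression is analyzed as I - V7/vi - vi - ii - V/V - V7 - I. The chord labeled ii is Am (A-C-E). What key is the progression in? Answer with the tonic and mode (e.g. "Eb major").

The chord Am is a minor triad rooted on A; its label is ii.
Counting down one scale step from A places the tonic on G; a minor triad on degree 2 is diatonic only in major.

G major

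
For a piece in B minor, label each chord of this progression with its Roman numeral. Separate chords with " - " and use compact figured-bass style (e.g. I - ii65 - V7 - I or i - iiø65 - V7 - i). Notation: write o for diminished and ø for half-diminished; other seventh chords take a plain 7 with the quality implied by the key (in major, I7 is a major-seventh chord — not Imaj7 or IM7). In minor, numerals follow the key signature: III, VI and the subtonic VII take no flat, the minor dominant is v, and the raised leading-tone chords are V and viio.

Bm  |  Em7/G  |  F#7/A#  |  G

i - iv65 - V65 - VI

Bm: minor triad on B = scale degree 1 → i.
Em7/G has root E, degree 4 in B minor, so iv65.
F#7/A# has root F#, degree 5 in B minor, so V65.
G has root G, degree 6 in B minor, so VI.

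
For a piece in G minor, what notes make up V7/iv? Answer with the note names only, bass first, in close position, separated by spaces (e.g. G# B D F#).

G B D F

The slash means an applied dominant: we want the dominant of iv. In G minor, iv is C minor, and its dominant is built on G.
Building a dominant seventh chord on G gives G-B-D-F.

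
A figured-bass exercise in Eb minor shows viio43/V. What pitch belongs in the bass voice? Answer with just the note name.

Eb

The applied chord viio43/V is rooted on A: A-C-Eb-Gb.
The figure 43 means second inversion — the fifth is in the bass.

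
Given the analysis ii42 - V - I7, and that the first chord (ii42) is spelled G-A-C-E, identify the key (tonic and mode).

ii42 is given as G-A-C-E — a minor seventh chord with root A.
Counting down one scale step from A places the tonic on G; a minor seventh chord on degree 2 is diatonic only in major.

G major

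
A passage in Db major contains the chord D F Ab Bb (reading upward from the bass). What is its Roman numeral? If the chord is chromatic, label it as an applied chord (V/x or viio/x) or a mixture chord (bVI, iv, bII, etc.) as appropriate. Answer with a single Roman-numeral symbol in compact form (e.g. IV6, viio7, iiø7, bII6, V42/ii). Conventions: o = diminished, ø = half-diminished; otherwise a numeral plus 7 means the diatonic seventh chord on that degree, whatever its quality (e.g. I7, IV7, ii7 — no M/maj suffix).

V65/ii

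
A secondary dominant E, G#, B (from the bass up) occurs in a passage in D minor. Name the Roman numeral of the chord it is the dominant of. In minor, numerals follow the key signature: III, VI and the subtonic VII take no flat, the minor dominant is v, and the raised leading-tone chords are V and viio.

V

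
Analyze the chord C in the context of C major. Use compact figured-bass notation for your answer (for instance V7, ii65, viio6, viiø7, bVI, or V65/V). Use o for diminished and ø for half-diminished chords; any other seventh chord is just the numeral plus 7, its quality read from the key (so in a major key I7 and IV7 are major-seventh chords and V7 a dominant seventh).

I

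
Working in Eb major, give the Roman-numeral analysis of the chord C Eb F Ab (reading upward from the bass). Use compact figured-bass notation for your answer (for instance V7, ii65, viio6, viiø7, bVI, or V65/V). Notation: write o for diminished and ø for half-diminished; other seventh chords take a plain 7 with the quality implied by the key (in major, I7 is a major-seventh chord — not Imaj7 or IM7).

ii43

Stacked in thirds the chord is F-Ab-C-Eb: a minor seventh chord on F.
In Eb major, F is the supertonic; the diatonic minor seventh chord there is ii7.
With C in the bass the chord is in second inversion, so the figured bass is 43.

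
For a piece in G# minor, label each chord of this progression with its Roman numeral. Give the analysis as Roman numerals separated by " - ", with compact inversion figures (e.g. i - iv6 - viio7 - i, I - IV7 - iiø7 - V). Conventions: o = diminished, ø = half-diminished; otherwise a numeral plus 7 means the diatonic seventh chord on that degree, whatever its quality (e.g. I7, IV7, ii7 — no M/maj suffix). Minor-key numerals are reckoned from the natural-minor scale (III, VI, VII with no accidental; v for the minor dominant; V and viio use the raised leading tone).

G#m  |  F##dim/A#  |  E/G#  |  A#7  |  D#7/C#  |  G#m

i - viio6 - VI6 - V7/V - V42 - i

G#m has root G#, degree 1 in G# minor, so i.
F##dim/A#: root F## is the leading tone; diminished triad there is viio6.
E/G# has root E, degree 6 in G# minor, so VI6.
A#7: chromatic; A# is V of V, so V7/V.
D#7/C# has root D#, degree 5 in G# minor, so V42.
G#m: minor triad on G# = scale degree 1 → i.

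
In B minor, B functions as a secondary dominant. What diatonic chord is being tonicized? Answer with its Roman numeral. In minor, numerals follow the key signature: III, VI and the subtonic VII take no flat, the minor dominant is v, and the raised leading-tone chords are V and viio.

iv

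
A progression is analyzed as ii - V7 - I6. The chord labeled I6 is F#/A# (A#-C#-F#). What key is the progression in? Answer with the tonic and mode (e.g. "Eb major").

The anchor chord is a major triad on F#, labeled I6.
If F# is scale degree 1 and the mode makes that degree carry a major triad, the tonic is F# and the mode is major.

F# major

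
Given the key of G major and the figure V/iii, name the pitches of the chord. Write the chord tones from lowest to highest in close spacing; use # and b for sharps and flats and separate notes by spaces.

F# A# C#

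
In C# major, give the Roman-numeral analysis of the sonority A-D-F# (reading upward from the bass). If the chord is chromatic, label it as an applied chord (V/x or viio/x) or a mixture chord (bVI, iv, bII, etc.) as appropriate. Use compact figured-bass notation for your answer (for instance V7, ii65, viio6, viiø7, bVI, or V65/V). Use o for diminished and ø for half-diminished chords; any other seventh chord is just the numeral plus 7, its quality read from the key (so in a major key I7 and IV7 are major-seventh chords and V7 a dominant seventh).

bII64

The pitches D-F#-A form a major triad rooted on D.
D is the lowered second degree of C# major (diatonic 2 would be D#). This is the Neapolitan chord — a major triad on the lowered second degree.
With A in the bass the chord is in second inversion, so the figured bass is 64.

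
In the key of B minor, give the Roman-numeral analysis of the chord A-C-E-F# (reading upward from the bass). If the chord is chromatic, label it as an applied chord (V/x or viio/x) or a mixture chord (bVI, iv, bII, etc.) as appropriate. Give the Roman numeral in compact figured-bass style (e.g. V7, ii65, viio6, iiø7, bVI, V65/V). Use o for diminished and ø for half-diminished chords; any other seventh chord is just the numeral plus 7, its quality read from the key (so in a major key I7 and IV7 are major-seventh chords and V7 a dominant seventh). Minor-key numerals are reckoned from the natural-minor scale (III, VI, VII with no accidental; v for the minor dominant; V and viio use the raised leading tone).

viiø65/VI

The pitches F#-A-C-E form a half-diminished seventh chord rooted on F#.
F# sits a half step below G (VI in B minor); a diminished chord there is the applied leading-tone chord of VI.
With A in the bass the chord is in first inversion, so the figured bass is 65.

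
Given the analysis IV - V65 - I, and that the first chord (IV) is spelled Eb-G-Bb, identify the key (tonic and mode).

Bb major

The anchor chord is a major triad on Eb, labeled IV.
Counting down 3 scale steps from Eb places the tonic on Bb; a major triad on degree 4 is diatonic only in major.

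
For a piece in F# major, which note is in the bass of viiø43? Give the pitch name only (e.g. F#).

viiø in F# major has root E#; the chord is E#-G#-B-D#.
The figure 43 means second inversion — the fifth is in the bass.

B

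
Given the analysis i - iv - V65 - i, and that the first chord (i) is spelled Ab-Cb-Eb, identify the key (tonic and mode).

The anchor chord is a minor triad on Ab, labeled i.
If Ab is scale degree 1 and the mode makes that degree carry a minor triad, the tonic is Ab and the mode is minor.

Ab minor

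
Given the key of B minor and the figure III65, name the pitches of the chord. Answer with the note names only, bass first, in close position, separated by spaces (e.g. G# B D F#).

F# A C# D

In B minor, the third degree is D, and the diatonic chord built there is a major seventh chord.
Stacking thirds from D gives D-F#-A-C#.
With the 65 figure the chord is in first inversion; from the bass F# upward in close position it reads F#-A-C#-D.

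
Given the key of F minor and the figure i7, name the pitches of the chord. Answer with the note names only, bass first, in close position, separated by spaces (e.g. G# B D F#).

In F minor, scale degree 1 is F, and the diatonic chord built there is a minor seventh chord.
That chord is spelled F-Ab-C-Eb.

F Ab C Eb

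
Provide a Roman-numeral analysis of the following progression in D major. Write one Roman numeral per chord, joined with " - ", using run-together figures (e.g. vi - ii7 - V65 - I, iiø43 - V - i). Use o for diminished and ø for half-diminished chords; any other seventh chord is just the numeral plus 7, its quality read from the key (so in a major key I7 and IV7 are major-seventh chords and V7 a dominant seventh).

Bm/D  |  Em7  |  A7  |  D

vi6 - ii7 - V7 - I

Bm/D: root B is the submediant; minor triad there is vi6.
Em7: root E is the supertonic; minor seventh chord there is ii7.
A7: dominant seventh chord on A = scale degree 5 → V7.
D: root D is the tonic; major triad there is I.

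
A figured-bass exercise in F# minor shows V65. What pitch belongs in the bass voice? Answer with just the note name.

E#

V in F# minor has root C#; the chord is C#-E#-G#-B.
The figure 65 means first inversion — the third is in the bass.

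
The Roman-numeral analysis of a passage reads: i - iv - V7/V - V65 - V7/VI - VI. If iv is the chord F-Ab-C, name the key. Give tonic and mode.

The chord Fm is a minor triad rooted on F; its label is iv.
iv on F implies F is the subdominant; that puts the tonic at C, and the lowercase numeral fits minor mode.

C minor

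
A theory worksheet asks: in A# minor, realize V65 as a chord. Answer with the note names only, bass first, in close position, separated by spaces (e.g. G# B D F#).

G## B# D# E#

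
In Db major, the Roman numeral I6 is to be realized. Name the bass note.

I in Db major has root Db; the chord is Db-F-Ab.
The figure 6 means first inversion — the third is in the bass.

F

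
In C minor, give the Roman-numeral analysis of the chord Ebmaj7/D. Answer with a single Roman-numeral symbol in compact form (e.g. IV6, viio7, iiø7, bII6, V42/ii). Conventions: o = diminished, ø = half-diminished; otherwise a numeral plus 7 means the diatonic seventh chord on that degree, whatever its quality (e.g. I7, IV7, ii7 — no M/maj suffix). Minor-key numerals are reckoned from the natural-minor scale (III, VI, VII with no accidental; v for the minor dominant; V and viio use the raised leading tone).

Stacked in thirds the chord is Eb-G-Bb-D: a major seventh chord on Eb.
Eb is scale degree 3 in C minor, and a major seventh chord on that degree is written III7.
With D in the bass the chord is in third inversion, so the figured bass is 42.

III42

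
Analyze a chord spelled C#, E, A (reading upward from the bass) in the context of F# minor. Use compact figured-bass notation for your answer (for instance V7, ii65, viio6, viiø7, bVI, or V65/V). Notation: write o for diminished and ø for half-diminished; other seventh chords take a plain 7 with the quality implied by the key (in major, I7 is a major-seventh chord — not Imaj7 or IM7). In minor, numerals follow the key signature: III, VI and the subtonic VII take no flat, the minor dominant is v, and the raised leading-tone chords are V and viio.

The pitches A-C#-E form a major triad rooted on A.
A is scale degree 3 in F# minor, and a major triad on that degree is written III.
With C# in the bass the chord is in first inversion, so the figured bass is 6.

III6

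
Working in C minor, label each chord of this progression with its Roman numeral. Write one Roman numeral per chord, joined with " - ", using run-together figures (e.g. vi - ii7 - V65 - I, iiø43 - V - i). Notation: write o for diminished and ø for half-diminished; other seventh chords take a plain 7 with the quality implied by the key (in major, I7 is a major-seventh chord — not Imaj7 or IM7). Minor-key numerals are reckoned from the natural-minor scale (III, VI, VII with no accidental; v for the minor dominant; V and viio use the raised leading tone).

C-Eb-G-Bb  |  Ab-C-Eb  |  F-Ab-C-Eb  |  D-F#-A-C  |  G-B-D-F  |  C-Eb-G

C-Eb-G-Bb: minor seventh chord on C = scale degree 1 → i7.
Ab-C-Eb: root Ab is the submediant; major triad there is VI.
F-Ab-C-Eb has root F, degree 4 in C minor, so iv7.
D-F#-A-C is the secondary dominant of V (dominant seventh chord on D): V7/V.
G-B-D-F: root G is the dominant; dominant seventh chord there is V7.
C-Eb-G has root C, degree 1 in C minor, so i.

i7 - VI - iv7 - V7/V - V7 - i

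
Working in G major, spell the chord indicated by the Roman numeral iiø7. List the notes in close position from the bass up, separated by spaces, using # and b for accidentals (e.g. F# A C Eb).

Scale degree 2 in G major is A; here the chord built on it is altered to a half-diminished seventh chord. iiø7 is the half-diminished supertonic seventh, borrowed from the parallel minor.
So the chord is A-C-Eb-G, a half-diminished seventh chord.

A C Eb G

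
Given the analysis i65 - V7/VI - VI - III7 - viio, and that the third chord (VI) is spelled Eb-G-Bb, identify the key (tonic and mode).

G minor

The anchor chord is a major triad on Eb, labeled VI.
If Eb is scale degree 6 and the mode makes that degree carry a major triad, the tonic is G and the mode is minor.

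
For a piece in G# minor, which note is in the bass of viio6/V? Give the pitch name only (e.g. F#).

The applied chord viio6/V is rooted on C##: C##-E#-G#.
The figure 6 means first inversion — the third is in the bass.

E#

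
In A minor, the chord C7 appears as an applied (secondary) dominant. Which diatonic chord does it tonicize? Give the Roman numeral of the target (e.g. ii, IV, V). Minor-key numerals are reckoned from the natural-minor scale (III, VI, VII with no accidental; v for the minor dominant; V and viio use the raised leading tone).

The chord is a dominant seventh chord on C.
A dominant resolves down a perfect fifth: C → F. In A minor, F is scale degree 6, i.e. VI.

VI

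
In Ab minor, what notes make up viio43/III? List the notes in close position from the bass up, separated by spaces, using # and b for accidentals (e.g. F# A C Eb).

Fb Abb Bb Db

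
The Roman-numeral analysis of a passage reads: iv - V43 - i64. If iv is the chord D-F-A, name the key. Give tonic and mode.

A minor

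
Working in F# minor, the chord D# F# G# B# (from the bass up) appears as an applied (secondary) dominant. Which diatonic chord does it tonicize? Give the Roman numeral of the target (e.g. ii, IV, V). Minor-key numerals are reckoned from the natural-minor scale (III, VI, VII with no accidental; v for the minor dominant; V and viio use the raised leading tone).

The chord is a dominant seventh chord on G#.
A dominant resolves down a perfect fifth: G# → C#. In F# minor, C# is scale degree 5, i.e. V.

V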